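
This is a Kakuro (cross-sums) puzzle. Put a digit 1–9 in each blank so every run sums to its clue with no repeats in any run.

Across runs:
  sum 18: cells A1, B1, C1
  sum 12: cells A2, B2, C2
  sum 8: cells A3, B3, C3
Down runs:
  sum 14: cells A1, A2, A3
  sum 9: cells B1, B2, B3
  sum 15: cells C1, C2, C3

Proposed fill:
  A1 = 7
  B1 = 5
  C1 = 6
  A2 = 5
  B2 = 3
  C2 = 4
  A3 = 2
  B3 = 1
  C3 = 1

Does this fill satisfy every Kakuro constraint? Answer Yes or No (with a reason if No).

No — the down run C1–C3 sums to 11, not 15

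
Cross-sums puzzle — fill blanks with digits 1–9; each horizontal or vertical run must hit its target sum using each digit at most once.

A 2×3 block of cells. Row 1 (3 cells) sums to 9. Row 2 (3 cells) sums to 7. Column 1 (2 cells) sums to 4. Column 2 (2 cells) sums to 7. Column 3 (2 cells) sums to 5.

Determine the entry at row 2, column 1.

1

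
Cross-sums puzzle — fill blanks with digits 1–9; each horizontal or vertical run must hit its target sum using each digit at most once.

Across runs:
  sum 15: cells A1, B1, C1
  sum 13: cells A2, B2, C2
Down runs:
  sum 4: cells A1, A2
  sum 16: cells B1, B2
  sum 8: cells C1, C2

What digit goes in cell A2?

1

4 in 2 cells must be {1,3}; 16 in 2 cells must be {7,9}.
Nothing is forced directly, so branch on A1, whose candidates are 1 or 3. If A1 = 1: that forces B1 = 9, C1 = 5, A2 = 3, after which B2 would have to be in {1,2,4,6,8,9} for the 13 across but in {7} for the 16 down — contradiction. So A1 = 3.
Given what's placed, B1 must be 7 to fit the 15 across and 16 down.
C1 = 15 − 10 = 5 completes the 15 across.
A2 = 4 − 3 = 1 completes the 4 down.
B2 = 16 − 7 = 9 completes the 16 down.
C2 = 13 − 10 = 3 completes the 13 across.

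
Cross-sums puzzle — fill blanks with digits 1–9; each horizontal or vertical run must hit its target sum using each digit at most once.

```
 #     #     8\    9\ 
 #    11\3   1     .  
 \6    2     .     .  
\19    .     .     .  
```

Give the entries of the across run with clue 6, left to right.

2 3 1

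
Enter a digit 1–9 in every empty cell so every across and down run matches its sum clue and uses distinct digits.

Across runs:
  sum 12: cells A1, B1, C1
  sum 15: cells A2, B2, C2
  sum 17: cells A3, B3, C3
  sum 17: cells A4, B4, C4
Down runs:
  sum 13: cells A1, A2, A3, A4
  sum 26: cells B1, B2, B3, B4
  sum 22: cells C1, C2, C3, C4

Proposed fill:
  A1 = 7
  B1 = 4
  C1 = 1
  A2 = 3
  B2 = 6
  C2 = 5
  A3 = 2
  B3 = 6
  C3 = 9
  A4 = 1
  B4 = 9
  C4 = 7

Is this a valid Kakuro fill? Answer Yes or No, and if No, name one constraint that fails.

No — the down run B1–B4 sums to 25, not 26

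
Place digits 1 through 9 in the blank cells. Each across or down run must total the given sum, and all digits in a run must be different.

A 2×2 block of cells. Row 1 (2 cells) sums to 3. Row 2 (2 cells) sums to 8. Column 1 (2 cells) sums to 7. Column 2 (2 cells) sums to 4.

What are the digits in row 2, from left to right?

5 3

3 in 2 cells must be {1,2}; 4 in 2 cells must be {1,3}.
The 3 across and the 4 down share only 1, so (1,2) = 1.
(2,2) = 4 − 1 = 3 completes the 4 down.
(1,1) = 3 − 1 = 2 completes the 3 across.
(2,1) = 8 − 3 = 5 completes the 8 across.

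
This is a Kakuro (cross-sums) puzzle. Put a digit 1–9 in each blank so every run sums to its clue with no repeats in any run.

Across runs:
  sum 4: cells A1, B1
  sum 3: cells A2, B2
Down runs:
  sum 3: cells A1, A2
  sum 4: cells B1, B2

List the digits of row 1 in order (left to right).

1 3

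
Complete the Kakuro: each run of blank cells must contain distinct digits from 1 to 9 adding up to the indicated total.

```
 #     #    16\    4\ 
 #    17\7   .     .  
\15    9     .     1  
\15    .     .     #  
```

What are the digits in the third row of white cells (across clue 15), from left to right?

17 in 2 cells must be {8,9}; 4 in 2 cells must be {1,3}.
R1C3 = 4 − 1 = 3 completes the 4 down.
R2C2 = 15 − 10 = 5 completes the 15 across.
R3C1 = 17 − 9 = 8 completes the 17 down.
R3C2 = 15 − 8 = 7 completes the 15 across.
R1C2 = 7 − 3 = 4 completes the 7 across.

8, 7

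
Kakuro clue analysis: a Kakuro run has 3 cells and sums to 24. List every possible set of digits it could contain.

3 distinct digits from 1–9 sum between 6 and 24.
Only one set works: {7,8,9}.

{7,8,9}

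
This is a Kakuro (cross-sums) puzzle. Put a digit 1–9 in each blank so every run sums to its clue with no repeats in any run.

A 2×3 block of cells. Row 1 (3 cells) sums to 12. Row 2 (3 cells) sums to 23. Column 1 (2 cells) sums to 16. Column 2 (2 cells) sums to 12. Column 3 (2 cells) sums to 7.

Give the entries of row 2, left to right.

23 in 3 cells must be {6,8,9}; 16 in 2 cells must be {7,9}.
The 23 across and the 16 down share only 9, so (2,1) = 9.
Given what's placed, (2,2) must be 8 to fit the 23 across and 12 down.
(2,3) = 23 − 17 = 6 completes the 23 across.
(1,1) = 16 − 9 = 7 completes the 16 down.
(1,2) = 12 − 8 = 4 completes the 12 down.
(1,3) = 12 − 11 = 1 completes the 12 across.

9 8 6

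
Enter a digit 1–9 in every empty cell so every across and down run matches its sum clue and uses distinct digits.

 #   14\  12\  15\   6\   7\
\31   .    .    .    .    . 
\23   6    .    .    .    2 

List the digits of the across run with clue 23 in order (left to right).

6, 3, 8, 4, 2

R1C1 = 14 − 6 = 8 completes the 14 down.
R1C5 = 7 − 2 = 5 completes the 7 down.
R1C4 = 2: the only remaining digit allowed by both the 31 across and the 6 down.
R2C4 = 6 − 2 = 4 completes the 6 down.
R2C3 = 8: the only remaining digit allowed by both the 23 across and the 15 down.
R1C3 = 15 − 8 = 7 completes the 15 down.
R2C2 = 23 − 20 = 3 completes the 23 across.
R1C2 = 31 − 22 = 9 completes the 31 across.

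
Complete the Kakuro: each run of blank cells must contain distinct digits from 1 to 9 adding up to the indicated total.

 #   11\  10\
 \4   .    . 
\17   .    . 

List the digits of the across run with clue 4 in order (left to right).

3 1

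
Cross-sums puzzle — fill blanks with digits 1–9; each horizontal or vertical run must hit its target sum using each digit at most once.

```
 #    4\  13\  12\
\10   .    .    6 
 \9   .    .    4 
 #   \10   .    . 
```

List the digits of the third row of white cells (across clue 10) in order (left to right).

8 2

4 in 2 cells must be {1,3}.
R2C1 = 3: the only remaining digit allowed by both the 9 across and the 4 down.
R2C2 = 9 − 7 = 2 completes the 9 across.
R3C3 = 12 − 10 = 2 completes the 12 down.
R1C1 = 4 − 3 = 1 completes the 4 down.
R1C2 = 10 − 7 = 3 completes the 10 across.
R3C2 = 10 − 2 = 8 completes the 10 across.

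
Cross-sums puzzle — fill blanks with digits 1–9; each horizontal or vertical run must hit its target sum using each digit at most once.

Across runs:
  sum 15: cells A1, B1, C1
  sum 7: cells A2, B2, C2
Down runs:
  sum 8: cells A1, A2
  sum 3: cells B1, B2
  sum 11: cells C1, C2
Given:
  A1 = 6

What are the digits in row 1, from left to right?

7 in 3 cells must be {1,2,4}; 3 in 2 cells must be {1,2}.
A2 = 8 − 6 = 2 completes the 8 down.
B2 = 1: the only remaining digit allowed by both the 7 across and the 3 down.
C2 = 7 − 3 = 4 completes the 7 across.
B1 = 3 − 1 = 2 completes the 3 down.
C1 = 15 − 8 = 7 completes the 15 across.

6, 2, 7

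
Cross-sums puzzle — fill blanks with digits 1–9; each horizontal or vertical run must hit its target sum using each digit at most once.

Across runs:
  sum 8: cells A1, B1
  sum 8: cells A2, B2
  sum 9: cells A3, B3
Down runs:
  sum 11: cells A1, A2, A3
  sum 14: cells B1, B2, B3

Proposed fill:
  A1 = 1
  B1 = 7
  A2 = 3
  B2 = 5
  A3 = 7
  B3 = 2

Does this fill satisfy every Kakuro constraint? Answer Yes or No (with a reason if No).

Across: 1+7=8; 3+5=8; 7+2=9. Down: 1+3+7=11; 7+5+2=14. No digit repeats within any run.

Yes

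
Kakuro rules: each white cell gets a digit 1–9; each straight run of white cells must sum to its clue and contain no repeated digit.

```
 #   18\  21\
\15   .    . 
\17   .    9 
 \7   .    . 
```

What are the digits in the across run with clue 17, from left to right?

8 9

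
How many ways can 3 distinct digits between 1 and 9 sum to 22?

3 distinct digits from 1–9 sum between 6 and 24.
Enumerating: {5,8,9}, {6,7,9}.

2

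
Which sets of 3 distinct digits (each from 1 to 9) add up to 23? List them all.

{6,8,9}

3 distinct digits from 1–9 sum between 6 and 24.
Only one set works: {6,8,9}.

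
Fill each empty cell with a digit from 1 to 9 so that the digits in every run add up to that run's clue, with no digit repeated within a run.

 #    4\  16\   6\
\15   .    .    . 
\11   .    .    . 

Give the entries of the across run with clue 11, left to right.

4 in 2 cells must be {1,3}; 16 in 2 cells must be {7,9}.
The 11 across and the 16 down share only 7, so R2C2 = 7.
Given what's placed, R2C3 must be 1 to fit the 11 across and 6 down.
R1C2 = 16 − 7 = 9 completes the 16 down.
R1C3 = 6 − 1 = 5 completes the 6 down.
R2C1 = 11 − 8 = 3 completes the 11 across.
R1C1 = 15 − 14 = 1 completes the 15 across.

3, 7, 1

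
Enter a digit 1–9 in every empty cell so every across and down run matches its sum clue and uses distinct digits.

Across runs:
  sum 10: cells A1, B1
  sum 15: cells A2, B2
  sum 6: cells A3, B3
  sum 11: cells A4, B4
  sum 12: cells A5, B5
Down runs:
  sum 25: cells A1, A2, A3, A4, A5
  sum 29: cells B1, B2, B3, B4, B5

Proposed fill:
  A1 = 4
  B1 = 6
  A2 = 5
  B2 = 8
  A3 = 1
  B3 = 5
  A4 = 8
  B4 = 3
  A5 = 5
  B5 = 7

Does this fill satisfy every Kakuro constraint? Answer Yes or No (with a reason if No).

No — the down run A1–A5 sums to 23, not 25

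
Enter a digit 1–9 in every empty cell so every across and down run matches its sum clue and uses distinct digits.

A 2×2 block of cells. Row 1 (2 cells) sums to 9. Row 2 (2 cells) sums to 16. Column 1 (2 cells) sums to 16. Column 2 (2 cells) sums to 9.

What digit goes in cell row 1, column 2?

16 in 2 cells must be {7,9}.
The 9 across and the 16 down share only 7, so (1,1) = 7.
(1,2) = 9 − 7 = 2 completes the 9 across.
(2,1) = 16 − 7 = 9 completes the 16 down.
(2,2) = 16 − 9 = 7 completes the 16 across.

2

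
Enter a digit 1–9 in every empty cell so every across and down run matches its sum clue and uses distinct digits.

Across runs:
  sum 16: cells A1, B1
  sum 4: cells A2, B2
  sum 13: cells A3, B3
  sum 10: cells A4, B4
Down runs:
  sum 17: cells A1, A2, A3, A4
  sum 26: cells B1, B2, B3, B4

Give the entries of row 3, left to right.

5, 8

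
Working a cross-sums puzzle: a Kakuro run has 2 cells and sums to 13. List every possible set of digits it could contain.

{4,9}; {5,8}; {6,7}

2 distinct digits from 1–9 sum between 3 and 17.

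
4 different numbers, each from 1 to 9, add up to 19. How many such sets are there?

11

4 distinct digits from 1–9 sum between 10 and 30.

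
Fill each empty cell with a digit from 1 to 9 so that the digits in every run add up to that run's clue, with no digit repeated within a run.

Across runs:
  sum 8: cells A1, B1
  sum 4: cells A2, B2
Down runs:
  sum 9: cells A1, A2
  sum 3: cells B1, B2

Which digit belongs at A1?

6

4 in 2 cells must be {1,3}; 3 in 2 cells must be {1,2}.
The 4 across and the 3 down share only 1, so B2 = 1.
B1 = 3 − 1 = 2 completes the 3 down.
A2 = 4 − 1 = 3 completes the 4 across.
A1 = 8 − 2 = 6 completes the 8 across.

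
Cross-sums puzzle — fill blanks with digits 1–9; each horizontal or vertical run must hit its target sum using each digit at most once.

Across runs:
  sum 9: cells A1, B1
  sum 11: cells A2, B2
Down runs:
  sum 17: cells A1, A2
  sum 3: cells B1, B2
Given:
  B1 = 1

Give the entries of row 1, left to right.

8 1

17 in 2 cells must be {8,9}; 3 in 2 cells must be {1,2}.
A1 = 9 − 1 = 8 completes the 9 across.
A2 = 17 − 8 = 9 completes the 17 down.
B2 = 11 − 9 = 2 completes the 11 across.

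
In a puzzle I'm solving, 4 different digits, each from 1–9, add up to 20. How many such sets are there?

4 distinct digits from 1–9 sum between 10 and 30.

12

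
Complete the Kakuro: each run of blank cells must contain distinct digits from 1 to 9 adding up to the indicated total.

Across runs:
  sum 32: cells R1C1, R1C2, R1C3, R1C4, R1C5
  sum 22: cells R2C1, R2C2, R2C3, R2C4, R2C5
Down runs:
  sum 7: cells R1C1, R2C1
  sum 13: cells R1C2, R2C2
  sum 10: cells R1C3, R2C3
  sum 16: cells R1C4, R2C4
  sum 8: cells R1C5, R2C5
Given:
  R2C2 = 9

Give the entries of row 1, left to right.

6 4 8 9 5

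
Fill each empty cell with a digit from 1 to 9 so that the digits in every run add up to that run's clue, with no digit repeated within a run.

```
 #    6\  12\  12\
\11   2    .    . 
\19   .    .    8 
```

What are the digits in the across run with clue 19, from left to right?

4 7 8

R1C3 = 12 − 8 = 4 completes the 12 down.
R2C1 = 6 − 2 = 4 completes the 6 down.
R2C2 = 19 − 12 = 7 completes the 19 across.
R1C2 = 11 − 6 = 5 completes the 11 across.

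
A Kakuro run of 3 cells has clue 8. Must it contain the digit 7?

No

Counterexample: {1,2,5} sums to 8 without using 7.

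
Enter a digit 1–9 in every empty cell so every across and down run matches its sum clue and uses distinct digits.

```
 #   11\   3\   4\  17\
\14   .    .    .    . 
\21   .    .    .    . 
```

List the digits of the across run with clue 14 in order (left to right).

3 2 1 8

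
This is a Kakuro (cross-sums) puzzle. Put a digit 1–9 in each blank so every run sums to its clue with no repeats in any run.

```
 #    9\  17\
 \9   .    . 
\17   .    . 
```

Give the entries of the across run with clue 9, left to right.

1 8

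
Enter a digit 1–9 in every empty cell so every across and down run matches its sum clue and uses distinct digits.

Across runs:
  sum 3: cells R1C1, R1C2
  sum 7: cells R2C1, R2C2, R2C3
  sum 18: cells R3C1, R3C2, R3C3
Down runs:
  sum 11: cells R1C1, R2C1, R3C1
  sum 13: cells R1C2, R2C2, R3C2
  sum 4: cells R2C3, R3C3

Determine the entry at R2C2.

3 in 2 cells must be {1,2}; 7 in 3 cells must be {1,2,4}; 4 in 2 cells must be {1,3}.
Only 1 fits R2C3 under both its across sum 7 and down sum 4.
R3C3 = 4 − 1 = 3 completes the 4 down.
Nothing is forced directly, so branch on R2C2, whose candidates are 2 or 4. If R2C2 = 2: then R1C2 would have to be in {1,2} for the 3 across but in {3,4,5,6,7,8} for the 13 down — contradiction. So R2C2 = 4.

4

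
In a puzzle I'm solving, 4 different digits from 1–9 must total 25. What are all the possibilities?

4 distinct digits from 1–9 sum between 10 and 30.

{1,7,8,9}; {2,6,8,9}; {3,5,8,9}; {3,6,7,9}; {4,5,7,9}; {4,6,7,8}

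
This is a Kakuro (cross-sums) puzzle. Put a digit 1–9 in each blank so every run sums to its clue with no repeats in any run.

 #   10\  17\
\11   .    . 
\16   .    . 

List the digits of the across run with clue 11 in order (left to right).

16 in 2 cells must be {7,9}; 17 in 2 cells must be {8,9}.
The 16 across and the 17 down share only 9, so R2C2 = 9.
R1C2 = 17 − 9 = 8 completes the 17 down.
R2C1 = 16 − 9 = 7 completes the 16 across.
R1C1 = 11 − 8 = 3 completes the 11 across.

3 8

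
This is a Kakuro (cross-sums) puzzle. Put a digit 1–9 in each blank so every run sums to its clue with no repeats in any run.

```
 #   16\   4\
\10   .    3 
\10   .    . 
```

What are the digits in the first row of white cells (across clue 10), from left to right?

16 in 2 cells must be {7,9}; 4 in 2 cells must be {1,3}.
R1C1 = 10 − 3 = 7 completes the 10 across.
R2C1 = 16 − 7 = 9 completes the 16 down.
R2C2 = 10 − 9 = 1 completes the 10 across.

7 3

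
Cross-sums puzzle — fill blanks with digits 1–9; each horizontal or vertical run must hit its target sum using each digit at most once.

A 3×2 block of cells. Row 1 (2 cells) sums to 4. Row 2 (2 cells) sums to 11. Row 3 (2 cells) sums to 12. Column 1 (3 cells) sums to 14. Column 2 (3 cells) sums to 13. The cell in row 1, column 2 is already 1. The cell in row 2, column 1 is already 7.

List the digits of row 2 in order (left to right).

7 4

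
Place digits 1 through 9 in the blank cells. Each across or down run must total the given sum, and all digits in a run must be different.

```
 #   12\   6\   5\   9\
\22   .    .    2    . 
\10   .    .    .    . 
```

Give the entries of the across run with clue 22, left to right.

10 in 4 cells must be {1,2,3,4}.
R2C3 = 5 − 2 = 3 completes the 5 down.
R2C1 = 4: the only remaining digit allowed by both the 10 across and the 12 down.
R1C1 = 12 − 4 = 8 completes the 12 down.
Given what's placed, R1C2 must be 5 to fit the 22 across and 6 down.
R1C4 = 22 − 15 = 7 completes the 22 across.
R2C2 = 6 − 5 = 1 completes the 6 down.
R2C4 = 10 − 8 = 2 completes the 10 across.

8, 5, 2, 7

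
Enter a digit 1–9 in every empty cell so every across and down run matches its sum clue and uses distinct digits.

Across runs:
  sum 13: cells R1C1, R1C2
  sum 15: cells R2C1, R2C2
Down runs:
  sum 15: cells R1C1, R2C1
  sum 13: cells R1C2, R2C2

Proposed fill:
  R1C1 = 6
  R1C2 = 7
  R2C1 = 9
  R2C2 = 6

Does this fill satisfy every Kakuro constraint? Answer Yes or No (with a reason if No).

Yes

Across: 6+7=13; 9+6=15. Down: 6+9=15; 7+6=13. No digit repeats within any run.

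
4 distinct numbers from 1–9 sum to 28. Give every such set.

4 distinct digits from 1–9 sum between 10 and 30.

{4,7,8,9}; {5,6,8,9}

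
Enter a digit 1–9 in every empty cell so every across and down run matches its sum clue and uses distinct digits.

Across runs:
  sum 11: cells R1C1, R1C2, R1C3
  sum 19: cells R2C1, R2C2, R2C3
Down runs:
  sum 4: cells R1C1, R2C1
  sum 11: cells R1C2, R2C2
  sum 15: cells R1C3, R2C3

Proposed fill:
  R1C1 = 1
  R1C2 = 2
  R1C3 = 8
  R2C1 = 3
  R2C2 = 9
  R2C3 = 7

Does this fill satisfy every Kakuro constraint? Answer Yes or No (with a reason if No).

Across: 1+2+8=11; 3+9+7=19. Down: 1+3=4; 2+9=11; 8+7=15. No digit repeats within any run.

Yes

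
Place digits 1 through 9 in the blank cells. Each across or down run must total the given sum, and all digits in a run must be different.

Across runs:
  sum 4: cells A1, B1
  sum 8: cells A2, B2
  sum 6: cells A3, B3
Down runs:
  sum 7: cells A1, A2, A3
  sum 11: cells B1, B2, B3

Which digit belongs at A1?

1

4 in 2 cells must be {1,3}; 7 in 3 cells must be {1,2,4}.
The 4 across and the 7 down share only 1, so A1 = 1.
B1 = 4 − 1 = 3 completes the 4 across.
Given what's placed, A2 must be 2 to fit the 8 across and 7 down.
B2 = 8 − 2 = 6 completes the 8 across.
A3 = 7 − 3 = 4 completes the 7 down.
B3 = 6 − 4 = 2 completes the 6 across.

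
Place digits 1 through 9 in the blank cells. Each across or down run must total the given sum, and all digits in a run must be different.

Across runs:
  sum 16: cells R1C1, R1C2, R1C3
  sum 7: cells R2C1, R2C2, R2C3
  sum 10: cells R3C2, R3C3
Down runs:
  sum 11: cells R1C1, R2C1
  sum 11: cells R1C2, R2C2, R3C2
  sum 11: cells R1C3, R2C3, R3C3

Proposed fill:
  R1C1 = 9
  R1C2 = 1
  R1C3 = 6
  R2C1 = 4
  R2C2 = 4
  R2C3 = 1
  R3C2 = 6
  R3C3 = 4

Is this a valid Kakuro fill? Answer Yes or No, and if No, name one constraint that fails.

No — the down run R1C1–R2C1 sums to 13, not 11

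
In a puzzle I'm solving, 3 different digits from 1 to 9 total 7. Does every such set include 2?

Yes

The only way to make 7 from 3 distinct digits is {1,2,4}, which contains 2.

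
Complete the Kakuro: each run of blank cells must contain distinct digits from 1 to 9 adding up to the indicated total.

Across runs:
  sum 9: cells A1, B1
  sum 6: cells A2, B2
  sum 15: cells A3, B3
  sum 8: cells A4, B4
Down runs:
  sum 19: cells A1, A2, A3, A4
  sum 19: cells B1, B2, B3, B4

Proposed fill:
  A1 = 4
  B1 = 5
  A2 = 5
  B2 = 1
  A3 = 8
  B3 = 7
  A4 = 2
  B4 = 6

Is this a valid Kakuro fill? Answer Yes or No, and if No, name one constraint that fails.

Yes

Across: 4+5=9; 5+1=6; 8+7=15; 2+6=8. Down: 4+5+8+2=19; 5+1+7+6=19. No digit repeats within any run.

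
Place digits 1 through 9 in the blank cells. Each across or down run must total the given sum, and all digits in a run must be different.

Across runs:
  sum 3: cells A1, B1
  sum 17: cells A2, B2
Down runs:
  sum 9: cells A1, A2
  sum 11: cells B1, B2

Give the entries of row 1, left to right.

1, 2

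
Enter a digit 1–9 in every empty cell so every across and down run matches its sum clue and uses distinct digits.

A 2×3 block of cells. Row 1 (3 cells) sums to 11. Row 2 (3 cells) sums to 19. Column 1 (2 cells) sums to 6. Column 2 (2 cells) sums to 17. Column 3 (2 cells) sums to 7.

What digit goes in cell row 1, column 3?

1

17 in 2 cells must be {8,9}.
The 11 across and the 17 down share only 8, so (1,2) = 8.
(2,2) = 17 − 8 = 9 completes the 17 down.
Nothing is forced directly, so branch on (2,1), whose candidates are 2 or 4. If (2,1) = 2: then (1,1) would have to be in {1,2} for the 11 across but in {4} for the 6 down — contradiction. So (2,1) = 4.
(1,1) = 6 − 4 = 2 completes the 6 down.
(1,3) = 11 − 10 = 1 completes the 11 across.
(2,3) = 19 − 13 = 6 completes the 19 across.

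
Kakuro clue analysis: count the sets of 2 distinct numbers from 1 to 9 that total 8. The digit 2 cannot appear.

2

2 distinct digits from 1–9 sum between 3 and 17.
Dropping sets that contain 2.
Enumerating: {1,7}, {3,5}.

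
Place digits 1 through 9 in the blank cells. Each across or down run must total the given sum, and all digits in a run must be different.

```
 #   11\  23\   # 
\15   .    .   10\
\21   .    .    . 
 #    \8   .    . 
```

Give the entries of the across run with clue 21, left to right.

4 9 8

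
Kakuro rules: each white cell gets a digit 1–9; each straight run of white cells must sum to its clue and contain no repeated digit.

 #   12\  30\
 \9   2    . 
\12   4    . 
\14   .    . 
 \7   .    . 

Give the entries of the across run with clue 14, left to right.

30 in 4 cells must be {6,7,8,9}.
R1C2 = 9 − 2 = 7 completes the 9 across.
R2C2 = 12 − 4 = 8 completes the 12 across.
Given what's placed, R3C1 must be 5 to fit the 14 across and 12 down.
R3C2 = 14 − 5 = 9 completes the 14 across.
R4C1 = 12 − 11 = 1 completes the 12 down.
R4C2 = 7 − 1 = 6 completes the 7 across.

5 9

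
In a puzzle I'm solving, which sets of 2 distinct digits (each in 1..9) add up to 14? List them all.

{5,9}; {6,8}

2 distinct digits from 1–9 sum between 3 and 17.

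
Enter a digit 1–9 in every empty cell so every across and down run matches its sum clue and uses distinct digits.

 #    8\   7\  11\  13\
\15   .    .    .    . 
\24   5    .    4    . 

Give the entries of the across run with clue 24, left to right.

5 6 4 9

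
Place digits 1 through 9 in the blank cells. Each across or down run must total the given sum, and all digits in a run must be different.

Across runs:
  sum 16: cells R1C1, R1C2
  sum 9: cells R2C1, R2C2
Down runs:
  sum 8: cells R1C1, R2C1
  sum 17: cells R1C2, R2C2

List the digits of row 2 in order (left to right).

16 in 2 cells must be {7,9}; 17 in 2 cells must be {8,9}.
The 16 across and the 8 down share only 7, so R1C1 = 7.
R1C2 = 16 − 7 = 9 completes the 16 across.
R2C1 = 8 − 7 = 1 completes the 8 down.
R2C2 = 9 − 1 = 8 completes the 9 across.

1 8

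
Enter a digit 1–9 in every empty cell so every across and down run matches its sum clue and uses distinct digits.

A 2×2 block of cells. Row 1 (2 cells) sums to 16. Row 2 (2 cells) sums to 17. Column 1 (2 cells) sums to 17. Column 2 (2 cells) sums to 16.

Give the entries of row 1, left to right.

9 7

16 in 2 cells must be {7,9}; 17 in 2 cells must be {8,9}.
The 16 across and the 17 down share only 9, so (1,1) = 9.
(1,2) = 16 − 9 = 7 completes the 16 across.
(2,1) = 17 − 9 = 8 completes the 17 down.
(2,2) = 17 − 8 = 9 completes the 17 across.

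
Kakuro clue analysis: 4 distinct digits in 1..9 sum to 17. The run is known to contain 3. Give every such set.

{1,3,4,9}; {1,3,5,8}; {1,3,6,7}; {2,3,4,8}; {2,3,5,7}

4 distinct digits from 1–9 sum between 10 and 30.
Keeping only sets containing 3.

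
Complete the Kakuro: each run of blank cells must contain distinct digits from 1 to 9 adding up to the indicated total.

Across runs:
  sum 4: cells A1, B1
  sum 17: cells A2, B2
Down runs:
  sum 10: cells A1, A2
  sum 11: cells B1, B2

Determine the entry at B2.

8

4 in 2 cells must be {1,3}; 17 in 2 cells must be {8,9}.
The 4 across and the 11 down share only 3, so B1 = 3.
B2 = 11 − 3 = 8 completes the 11 down.
A1 = 4 − 3 = 1 completes the 4 across.
A2 = 17 − 8 = 9 completes the 17 across.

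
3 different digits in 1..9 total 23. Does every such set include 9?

Yes

The only way to make 23 from 3 distinct digits is {6,8,9}, which contains 9.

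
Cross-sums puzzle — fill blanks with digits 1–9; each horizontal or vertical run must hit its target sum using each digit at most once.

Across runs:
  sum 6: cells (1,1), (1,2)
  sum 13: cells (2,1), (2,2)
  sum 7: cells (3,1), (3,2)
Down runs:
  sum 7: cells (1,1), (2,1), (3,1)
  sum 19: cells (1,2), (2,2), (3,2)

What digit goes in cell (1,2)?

4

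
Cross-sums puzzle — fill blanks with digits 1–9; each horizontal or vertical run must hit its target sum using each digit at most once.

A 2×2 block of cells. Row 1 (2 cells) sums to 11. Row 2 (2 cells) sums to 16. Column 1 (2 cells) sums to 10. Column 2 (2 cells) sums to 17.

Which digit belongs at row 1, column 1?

3

16 in 2 cells must be {7,9}; 17 in 2 cells must be {8,9}.
The 16 across and the 17 down share only 9, so (2,2) = 9.
(1,2) = 17 − 9 = 8 completes the 17 down.
(2,1) = 16 − 9 = 7 completes the 16 across.
(1,1) = 11 − 8 = 3 completes the 11 across.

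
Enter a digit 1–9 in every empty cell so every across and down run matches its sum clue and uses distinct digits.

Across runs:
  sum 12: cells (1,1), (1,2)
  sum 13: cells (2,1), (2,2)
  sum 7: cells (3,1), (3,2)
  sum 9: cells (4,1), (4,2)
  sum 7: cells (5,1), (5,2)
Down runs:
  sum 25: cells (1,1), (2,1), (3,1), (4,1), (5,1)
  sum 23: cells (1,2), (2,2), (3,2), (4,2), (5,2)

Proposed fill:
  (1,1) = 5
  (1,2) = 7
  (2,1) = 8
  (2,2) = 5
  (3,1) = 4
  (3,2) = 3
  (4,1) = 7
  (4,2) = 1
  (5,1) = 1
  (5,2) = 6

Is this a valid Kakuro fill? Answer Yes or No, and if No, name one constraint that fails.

No — the across run (4,1)–(4,2) sums to 8, not 9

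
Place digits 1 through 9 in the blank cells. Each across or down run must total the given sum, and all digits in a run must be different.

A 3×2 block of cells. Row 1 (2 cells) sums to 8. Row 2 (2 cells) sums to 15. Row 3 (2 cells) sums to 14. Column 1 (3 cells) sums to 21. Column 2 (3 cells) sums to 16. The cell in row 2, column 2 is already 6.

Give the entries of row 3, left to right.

(2,1) = 15 − 6 = 9 completes the 15 across.
Nothing is forced directly, so branch on (3,1), whose candidates are 5 or 8. If (3,1) = 8: then (1,1) would have to be in {1,2,3,5,6,7} for the 8 across but in {4} for the 21 down — contradiction. So (3,1) = 5.
(1,1) = 21 − 14 = 7 completes the 21 down.
(1,2) = 8 − 7 = 1 completes the 8 across.
(3,2) = 14 − 5 = 9 completes the 14 across.

5 9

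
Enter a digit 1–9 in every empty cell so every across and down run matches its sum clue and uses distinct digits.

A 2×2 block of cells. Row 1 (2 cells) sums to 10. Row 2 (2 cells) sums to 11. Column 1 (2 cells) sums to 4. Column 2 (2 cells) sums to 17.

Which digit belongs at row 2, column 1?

4 in 2 cells must be {1,3}; 17 in 2 cells must be {8,9}.
The 11 across and the 4 down share only 3, so (2,1) = 3.
(2,2) = 11 − 3 = 8 completes the 11 across.
(1,1) = 4 − 3 = 1 completes the 4 down.
(1,2) = 10 − 1 = 9 completes the 10 across.

3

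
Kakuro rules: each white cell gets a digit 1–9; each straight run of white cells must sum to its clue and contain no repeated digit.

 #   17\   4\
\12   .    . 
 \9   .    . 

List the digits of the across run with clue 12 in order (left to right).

17 in 2 cells must be {8,9}; 4 in 2 cells must be {1,3}.
The 12 across and the 4 down share only 3, so R1C2 = 3.
The 9 across and the 17 down share only 8, so R2C1 = 8.
R2C2 = 9 − 8 = 1 completes the 9 across.
R1C1 = 12 − 3 = 9 completes the 12 across.

9 3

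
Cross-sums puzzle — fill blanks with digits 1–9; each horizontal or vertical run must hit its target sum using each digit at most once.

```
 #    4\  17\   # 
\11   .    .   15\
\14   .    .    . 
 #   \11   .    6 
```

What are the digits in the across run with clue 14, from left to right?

1 4 9

4 in 2 cells must be {1,3}.
The 11 across and the 4 down share only 3, so R1C1 = 3.
R1C2 = 11 − 3 = 8 completes the 11 across.
R2C1 = 4 − 3 = 1 completes the 4 down.
R2C3 = 15 − 6 = 9 completes the 15 down.
R3C2 = 11 − 6 = 5 completes the 11 across.
R2C2 = 14 − 10 = 4 completes the 14 across.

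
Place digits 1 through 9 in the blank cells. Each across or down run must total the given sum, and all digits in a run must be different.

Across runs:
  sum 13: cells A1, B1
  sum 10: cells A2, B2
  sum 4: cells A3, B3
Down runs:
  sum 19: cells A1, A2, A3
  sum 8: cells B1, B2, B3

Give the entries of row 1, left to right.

9 4

4 in 2 cells must be {1,3}.
The 4 across and the 19 down share only 3, so A3 = 3.
B3 = 4 − 3 = 1 completes the 4 across.
Nothing is forced directly, so branch on A1, whose candidates are 7 or 9. If A1 = 7: then B1 would have to be in {6} for the 13 across but in {2,3,4,5} for the 8 down — contradiction. So A1 = 9.
B1 = 13 − 9 = 4 completes the 13 across.
A2 = 19 − 12 = 7 completes the 19 down.
B2 = 10 − 7 = 3 completes the 10 across.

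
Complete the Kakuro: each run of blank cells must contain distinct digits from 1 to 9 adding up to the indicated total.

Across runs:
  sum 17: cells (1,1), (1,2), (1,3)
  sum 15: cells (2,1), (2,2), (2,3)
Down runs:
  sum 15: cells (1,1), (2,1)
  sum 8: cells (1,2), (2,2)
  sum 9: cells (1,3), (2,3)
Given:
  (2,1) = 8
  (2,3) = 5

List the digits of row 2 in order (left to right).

8 2 5

(1,1) = 15 − 8 = 7 completes the 15 down.
(1,3) = 9 − 5 = 4 completes the 9 down.
(2,2) = 15 − 13 = 2 completes the 15 across.
(1,2) = 17 − 11 = 6 completes the 17 across.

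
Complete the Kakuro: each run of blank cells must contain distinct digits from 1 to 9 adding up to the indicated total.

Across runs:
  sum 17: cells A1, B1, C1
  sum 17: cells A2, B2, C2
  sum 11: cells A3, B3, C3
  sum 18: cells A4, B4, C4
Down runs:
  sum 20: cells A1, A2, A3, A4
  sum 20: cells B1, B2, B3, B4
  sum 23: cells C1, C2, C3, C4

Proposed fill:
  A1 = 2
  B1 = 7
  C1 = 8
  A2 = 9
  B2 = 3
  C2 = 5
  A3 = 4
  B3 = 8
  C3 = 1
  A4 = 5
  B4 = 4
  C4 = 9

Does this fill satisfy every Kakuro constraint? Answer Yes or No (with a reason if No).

No — the across run A3–C3 sums to 13, not 11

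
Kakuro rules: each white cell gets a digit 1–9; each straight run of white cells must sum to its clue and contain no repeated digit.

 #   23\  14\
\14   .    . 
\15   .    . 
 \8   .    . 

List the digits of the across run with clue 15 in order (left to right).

23 in 3 cells must be {6,8,9}.
The 8 across and the 23 down share only 6, so R3C1 = 6.
R3C2 = 8 − 6 = 2 completes the 8 across.
Nothing is forced directly, so branch on R1C1, whose candidates are 8 or 9. If R1C1 = 8: then R1C2 would have to be in {6} for the 14 across but in {3,4,5,7,8,9} for the 14 down — contradiction. So R1C1 = 9.
R1C2 = 14 − 9 = 5 completes the 14 across.
R2C1 = 23 − 15 = 8 completes the 23 down.
R2C2 = 15 − 8 = 7 completes the 15 across.

8 7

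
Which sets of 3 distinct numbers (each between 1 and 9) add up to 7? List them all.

{1,2,4}

3 distinct digits from 1–9 sum between 6 and 24.
Only one set works: {1,2,4}.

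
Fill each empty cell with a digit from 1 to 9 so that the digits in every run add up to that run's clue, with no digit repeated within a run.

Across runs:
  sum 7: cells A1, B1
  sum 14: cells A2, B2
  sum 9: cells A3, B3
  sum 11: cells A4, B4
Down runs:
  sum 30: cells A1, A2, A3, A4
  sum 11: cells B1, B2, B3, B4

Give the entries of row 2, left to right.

30 in 4 cells must be {6,7,8,9}; 11 in 4 cells must be {1,2,3,5}.
Only 6 fits A1 under both its across sum 7 and down sum 30.
B1 = 7 − 6 = 1 completes the 7 across.
Given what's placed, B2 must be 5 to fit the 14 across and 11 down.
A2 = 14 − 5 = 9 completes the 14 across.

9 5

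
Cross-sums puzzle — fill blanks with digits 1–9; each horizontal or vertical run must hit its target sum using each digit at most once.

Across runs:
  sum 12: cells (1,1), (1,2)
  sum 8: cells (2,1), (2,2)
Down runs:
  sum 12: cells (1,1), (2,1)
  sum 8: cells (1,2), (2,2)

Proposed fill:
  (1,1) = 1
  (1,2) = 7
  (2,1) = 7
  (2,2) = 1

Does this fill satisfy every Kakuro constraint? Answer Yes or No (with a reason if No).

No — the across run (1,1)–(1,2) sums to 8, not 12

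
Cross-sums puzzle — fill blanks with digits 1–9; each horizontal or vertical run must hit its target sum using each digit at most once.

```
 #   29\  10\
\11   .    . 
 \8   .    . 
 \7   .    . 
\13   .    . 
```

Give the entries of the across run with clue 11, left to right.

29 in 4 cells must be {5,7,8,9}; 10 in 4 cells must be {1,2,3,4}.
Only 5 fits R3C1 under both its across sum 7 and down sum 29.
R3C2 = 7 − 5 = 2 completes the 7 across.
Given what's placed, R4C2 must be 4 to fit the 13 across and 10 down.
R1C2 = 3: the only remaining digit allowed by both the 11 across and the 10 down.
Given what's placed, R2C1 must be 7 to fit the 8 across and 29 down.
R2C2 = 8 − 7 = 1 completes the 8 across.
R4C1 = 13 − 4 = 9 completes the 13 across.
R1C1 = 11 − 3 = 8 completes the 11 across.

8, 3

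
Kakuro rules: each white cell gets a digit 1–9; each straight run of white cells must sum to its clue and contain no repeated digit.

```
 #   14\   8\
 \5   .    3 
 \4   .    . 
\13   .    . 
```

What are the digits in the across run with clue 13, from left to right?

4 in 2 cells must be {1,3}.
R1C1 = 5 − 3 = 2 completes the 5 across.
R2C1 = 3: the only remaining digit allowed by both the 4 across and the 14 down.
R2C2 = 4 − 3 = 1 completes the 4 across.
R3C1 = 14 − 5 = 9 completes the 14 down.
R3C2 = 13 − 9 = 4 completes the 13 across.

9, 4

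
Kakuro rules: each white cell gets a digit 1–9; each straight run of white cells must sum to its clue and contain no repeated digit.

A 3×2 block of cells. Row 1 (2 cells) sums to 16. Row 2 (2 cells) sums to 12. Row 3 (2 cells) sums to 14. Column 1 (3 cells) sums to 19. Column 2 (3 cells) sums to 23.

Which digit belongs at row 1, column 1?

7

16 in 2 cells must be {7,9}; 23 in 3 cells must be {6,8,9}.
The 16 across and the 23 down share only 9, so (1,2) = 9.
Given what's placed, (2,2) must be 8 to fit the 12 across and 23 down.
(3,2) = 23 − 17 = 6 completes the 23 down.
(1,1) = 16 − 9 = 7 completes the 16 across.
(2,1) = 12 − 8 = 4 completes the 12 across.
(3,1) = 14 − 6 = 8 completes the 14 across.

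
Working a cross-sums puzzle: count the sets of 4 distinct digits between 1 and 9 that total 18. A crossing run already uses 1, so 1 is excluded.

4 distinct digits from 1–9 sum between 10 and 30.
Dropping sets that contain 1.
Enumerating: {2,3,4,9}, {2,3,5,8}, {2,3,6,7}, {2,4,5,7}, {3,4,5,6}.

5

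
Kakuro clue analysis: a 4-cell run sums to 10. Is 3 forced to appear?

The only way to make 10 from 4 distinct digits is {1,2,3,4}, which contains 3.

Yes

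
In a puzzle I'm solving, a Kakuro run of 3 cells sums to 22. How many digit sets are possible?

3 distinct digits from 1–9 sum between 6 and 24.
Enumerating: {5,8,9}, {6,7,9}.

2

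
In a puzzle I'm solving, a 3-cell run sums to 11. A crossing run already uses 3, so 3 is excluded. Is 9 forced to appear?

Counterexample: {1,2,8} sums to 11 under that restriction without using 9.

No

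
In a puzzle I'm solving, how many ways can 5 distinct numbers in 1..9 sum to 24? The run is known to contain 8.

6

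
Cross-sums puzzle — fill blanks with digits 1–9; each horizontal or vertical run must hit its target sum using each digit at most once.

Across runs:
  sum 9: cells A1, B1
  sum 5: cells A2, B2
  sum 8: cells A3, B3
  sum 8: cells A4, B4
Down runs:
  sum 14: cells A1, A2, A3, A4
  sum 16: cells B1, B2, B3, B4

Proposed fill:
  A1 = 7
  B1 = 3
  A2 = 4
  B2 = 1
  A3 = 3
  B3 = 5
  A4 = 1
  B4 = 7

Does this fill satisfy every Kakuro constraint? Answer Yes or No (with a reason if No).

No — the down run A1–A4 sums to 15, not 14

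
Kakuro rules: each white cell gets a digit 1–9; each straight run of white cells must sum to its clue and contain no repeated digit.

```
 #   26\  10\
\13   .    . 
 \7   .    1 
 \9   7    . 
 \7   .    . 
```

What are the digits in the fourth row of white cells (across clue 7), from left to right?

4 3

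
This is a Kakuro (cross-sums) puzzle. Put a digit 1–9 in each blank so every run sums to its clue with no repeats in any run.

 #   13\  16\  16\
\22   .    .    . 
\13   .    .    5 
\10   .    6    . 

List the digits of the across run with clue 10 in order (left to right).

1, 6, 3

Given what's placed, R3C3 must be 3 to fit the 10 across and 16 down.
R1C3 = 16 − 8 = 8 completes the 16 down.
R3C1 = 10 − 9 = 1 completes the 10 across.
R1C2 = 9: the only remaining digit allowed by both the 22 across and the 16 down.
R2C1 = 7: the only remaining digit allowed by both the 13 across and the 13 down.
R2C2 = 13 − 12 = 1 completes the 13 across.
R1C1 = 22 − 17 = 5 completes the 22 across.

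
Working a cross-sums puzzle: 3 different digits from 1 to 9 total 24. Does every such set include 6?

No

The only way to make 24 from 3 distinct digits is {7,8,9}, which does not contain 6.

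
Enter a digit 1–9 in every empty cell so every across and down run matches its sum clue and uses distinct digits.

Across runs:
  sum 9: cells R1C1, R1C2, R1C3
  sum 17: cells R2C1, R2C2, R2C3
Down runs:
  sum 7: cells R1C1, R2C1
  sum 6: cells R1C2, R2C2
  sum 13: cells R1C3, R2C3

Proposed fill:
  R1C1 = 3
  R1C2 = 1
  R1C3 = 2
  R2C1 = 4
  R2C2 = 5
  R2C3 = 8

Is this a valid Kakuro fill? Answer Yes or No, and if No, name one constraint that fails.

No — the across run R1C1–R1C3 sums to 6, not 9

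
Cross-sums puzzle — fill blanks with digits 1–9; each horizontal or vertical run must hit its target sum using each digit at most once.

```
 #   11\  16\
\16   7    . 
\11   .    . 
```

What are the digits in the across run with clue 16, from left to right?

7, 9

16 in 2 cells must be {7,9}.
R1C2 = 16 − 7 = 9 completes the 16 across.
R2C1 = 11 − 7 = 4 completes the 11 down.
R2C2 = 11 − 4 = 7 completes the 11 across.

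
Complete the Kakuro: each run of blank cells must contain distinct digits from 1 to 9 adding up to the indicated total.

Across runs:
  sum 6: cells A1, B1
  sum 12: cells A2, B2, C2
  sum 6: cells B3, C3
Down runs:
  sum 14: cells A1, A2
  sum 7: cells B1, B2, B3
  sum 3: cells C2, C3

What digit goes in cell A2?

7 in 3 cells must be {1,2,4}; 3 in 2 cells must be {1,2}.
The 6 across and the 14 down share only 5, so A1 = 5.
B1 = 6 − 5 = 1 completes the 6 across.
A2 = 14 − 5 = 9 completes the 14 down.
B2 = 2: the only remaining digit allowed by both the 12 across and the 7 down.
C2 = 12 − 11 = 1 completes the 12 across.
B3 = 7 − 3 = 4 completes the 7 down.
C3 = 6 − 4 = 2 completes the 6 across.

9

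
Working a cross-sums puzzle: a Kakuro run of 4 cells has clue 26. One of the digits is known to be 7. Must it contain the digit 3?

No

Counterexample: {2,7,8,9} sums to 26 under that restriction without using 3.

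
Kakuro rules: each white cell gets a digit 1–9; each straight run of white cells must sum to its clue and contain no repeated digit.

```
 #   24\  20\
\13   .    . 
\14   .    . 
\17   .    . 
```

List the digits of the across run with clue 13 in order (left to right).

17 in 2 cells must be {8,9}; 24 in 3 cells must be {7,8,9}.
Nothing is forced directly, so branch on R2C1, whose candidates are 8 or 9. If R2C1 = 8: that forces R2C2 = 6, R3C1 = 9, after which R3C2 would have to be in {8} for the 17 across but in {5,9} for the 20 down — contradiction. So R2C1 = 9.
R2C2 = 14 − 9 = 5 completes the 14 across.
Given what's placed, R3C1 must be 8 to fit the 17 across and 24 down.
R3C2 = 17 − 8 = 9 completes the 17 across.
R1C1 = 24 − 17 = 7 completes the 24 down.
R1C2 = 13 − 7 = 6 completes the 13 across.

7, 6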